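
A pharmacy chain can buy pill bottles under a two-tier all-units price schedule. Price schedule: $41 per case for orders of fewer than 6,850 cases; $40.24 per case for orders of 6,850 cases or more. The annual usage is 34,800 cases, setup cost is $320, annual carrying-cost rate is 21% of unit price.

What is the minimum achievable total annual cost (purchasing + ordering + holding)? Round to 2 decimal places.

H₁ = 21%×$41 = $8.6100;  H₂ = 21%×$40.24 = $8.4504
EOQ₁ = √(2×34,800×320/8.6100) = 1,608.34  (< 6,850, feasible at tier 1)
EOQ₂ = √(2×34,800×320/8.4504) = 1,623.46  (< 6,850 → use Q = 6,850 at tier-2 price)
TC(tier 1 (EOQ₁), Q≈1,608.3) = $1,440,647.81
TC(tier 2, Q≈6,850.0) = $1,430,920.31
Minimum at tier 2: $1,430,920.31

$1,430,920.31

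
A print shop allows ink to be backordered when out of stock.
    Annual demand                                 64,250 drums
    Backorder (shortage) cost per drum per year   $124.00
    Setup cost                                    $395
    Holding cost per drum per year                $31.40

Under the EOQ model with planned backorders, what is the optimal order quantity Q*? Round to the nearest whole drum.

Basic EOQ = √(2·64,250·395/31.4) = 1,271.409
Backorder adjustment √((H+b)/b) = √((31.4+124)/124) = 1.1195
Q* = 1,271.409 × 1.1195 ≈ 1,423.31

1,423 drums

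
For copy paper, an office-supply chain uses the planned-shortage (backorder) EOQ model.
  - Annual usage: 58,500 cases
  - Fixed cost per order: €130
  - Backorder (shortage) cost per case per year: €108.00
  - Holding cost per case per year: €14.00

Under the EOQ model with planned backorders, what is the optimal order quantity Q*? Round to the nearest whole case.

1,108 cases

Basic EOQ = √(2·58,500·130/14) = 1,042.319
Backorder adjustment √((H+b)/b) = √((14+108)/108) = 1.0628
Q* = 1,042.319 × 1.0628 ≈ 1,107.82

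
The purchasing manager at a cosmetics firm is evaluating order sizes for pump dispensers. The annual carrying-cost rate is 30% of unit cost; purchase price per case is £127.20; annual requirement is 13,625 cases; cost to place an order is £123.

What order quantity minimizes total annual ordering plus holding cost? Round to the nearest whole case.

H = i·C = 0.3 × £127.2 = £38.1600 per case-year
EOQ = √(2DS/H) = √(2 × 13,625 × 123 / 38.16)
    = √(87,834.12) ≈ 296.37

296 cases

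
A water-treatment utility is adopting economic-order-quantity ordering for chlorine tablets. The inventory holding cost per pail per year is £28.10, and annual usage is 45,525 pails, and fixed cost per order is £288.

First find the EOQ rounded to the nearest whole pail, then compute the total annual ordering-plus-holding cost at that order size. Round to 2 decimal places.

EOQ = √(2DS/H) = √(2 × 45,525 × 288 / 28.1)
    = √(933,181.49) ≈ 966.01 → Q = 966 pails
Annual ordering cost = (D/Q)·S = (45,525/966) × 288 = £13,572.67
Annual holding cost  = (Q/2)·H = (966/2) × 28.1 = £13,572.30
Total = £13,572.67 + £13,572.30 = £27,144.97

£27,144.97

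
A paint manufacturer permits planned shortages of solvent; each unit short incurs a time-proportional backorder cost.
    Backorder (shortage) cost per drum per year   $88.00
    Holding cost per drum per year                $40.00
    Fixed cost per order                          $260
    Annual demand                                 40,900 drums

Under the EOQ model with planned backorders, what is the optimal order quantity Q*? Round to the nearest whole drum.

Basic EOQ = √(2·40,900·260/40) = 729.178
Backorder adjustment √((H+b)/b) = √((40+88)/88) = 1.2060
Q* = 729.178 × 1.2060 ≈ 879.42

879 drums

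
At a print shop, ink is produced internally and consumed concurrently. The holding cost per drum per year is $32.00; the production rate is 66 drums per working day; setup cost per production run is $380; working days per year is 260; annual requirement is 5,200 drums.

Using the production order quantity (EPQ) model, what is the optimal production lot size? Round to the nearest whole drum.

421 drums

Daily demand d = 5,200/260 = 20.000; p = 66; 1 − d/p = 0.69697
EPQ = √(2DS / (H(1 − d/p)))
    = √(2 × 5,200 × 380 / (32 × 0.69697)) ≈ 420.95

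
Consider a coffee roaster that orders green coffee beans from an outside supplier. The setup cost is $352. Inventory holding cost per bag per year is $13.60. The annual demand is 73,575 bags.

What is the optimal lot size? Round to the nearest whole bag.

2DS/H = 2·73,575·352/13.6 = 3,808,588.24
EOQ = √3,808,588.24 ≈ 1,951.56

1,952 bags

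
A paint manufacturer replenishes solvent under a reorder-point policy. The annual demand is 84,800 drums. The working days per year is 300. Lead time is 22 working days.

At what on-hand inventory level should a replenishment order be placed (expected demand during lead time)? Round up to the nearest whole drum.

Daily demand d = 84,800 / 300 = 282.667 drums/day
Demand during lead time = 282.667 × 22 = 6,218.67
Reorder point = 6,218.67 → round up

6,219 drums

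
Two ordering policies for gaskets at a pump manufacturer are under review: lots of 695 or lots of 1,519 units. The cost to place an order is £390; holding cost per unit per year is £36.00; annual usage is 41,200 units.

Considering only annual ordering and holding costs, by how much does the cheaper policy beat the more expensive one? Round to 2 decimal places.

TC(Q) = (D/Q)S + (Q/2)H
TC(695) = (41,200/695)×390 + (695/2)×36 = £35,629.42
TC(1,519) = (41,200/1,519)×390 + (1,519/2)×36 = £37,920.01
Cheaper: Q = 695.  Difference = £2,290.59

£2,290.59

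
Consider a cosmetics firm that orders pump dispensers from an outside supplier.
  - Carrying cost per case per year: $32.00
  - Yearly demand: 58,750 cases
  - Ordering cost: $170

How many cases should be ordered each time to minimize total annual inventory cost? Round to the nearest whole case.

790 cases

2DS/H = 2·58,750·170/32 = 624,218.75
EOQ = √624,218.75 ≈ 790.08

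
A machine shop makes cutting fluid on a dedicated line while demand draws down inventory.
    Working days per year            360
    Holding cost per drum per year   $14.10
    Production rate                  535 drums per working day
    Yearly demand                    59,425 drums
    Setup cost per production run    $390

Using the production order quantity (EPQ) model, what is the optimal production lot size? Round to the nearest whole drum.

2,180 drums

Daily demand d = 59,425/360 = 165.069; p = 535; 1 − d/p = 0.69146
EPQ = √(2DS / (H(1 − d/p)))
    = √(2 × 59,425 × 390 / (14.1 × 0.69146)) ≈ 2,180.41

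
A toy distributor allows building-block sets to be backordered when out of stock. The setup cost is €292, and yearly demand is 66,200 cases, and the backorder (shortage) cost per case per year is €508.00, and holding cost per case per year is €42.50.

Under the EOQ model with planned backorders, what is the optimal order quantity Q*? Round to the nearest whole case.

993 cases

Basic EOQ = √(2·66,200·292/42.5) = 953.764
Backorder adjustment √((H+b)/b) = √((42.5+508)/508) = 1.0410
Q* = 953.764 × 1.0410 ≈ 992.86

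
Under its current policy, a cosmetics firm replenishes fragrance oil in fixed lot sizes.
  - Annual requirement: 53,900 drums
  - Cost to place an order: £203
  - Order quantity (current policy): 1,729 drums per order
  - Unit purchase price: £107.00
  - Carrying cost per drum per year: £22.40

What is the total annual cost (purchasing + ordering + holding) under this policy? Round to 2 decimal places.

£5,792,993.14

Annual ordering cost = (D/Q)·S = (53,900/1,729) × 203 = £6,328.34
Annual holding cost  = (Q/2)·H = (1,729/2) × 22.4 = £19,364.80
Purchase cost = D·C = 53,900 × 107 = £5,767,300.00
Total = £6,328.34 + £19,364.80 + £5,767,300.00 = £5,792,993.14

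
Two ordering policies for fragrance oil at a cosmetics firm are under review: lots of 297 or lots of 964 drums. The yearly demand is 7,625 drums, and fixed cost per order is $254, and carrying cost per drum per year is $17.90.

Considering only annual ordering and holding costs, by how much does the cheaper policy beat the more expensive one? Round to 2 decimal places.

For each Q, cost = (D/Q)·S + (Q/2)·H.
TC(297) = (7,625/297)×254 + (297/2)×17.9 = $9,179.19
TC(964) = (7,625/964)×254 + (964/2)×17.9 = $10,636.88
Lots of 297 are cheaper by $1,457.68.

$1,457.68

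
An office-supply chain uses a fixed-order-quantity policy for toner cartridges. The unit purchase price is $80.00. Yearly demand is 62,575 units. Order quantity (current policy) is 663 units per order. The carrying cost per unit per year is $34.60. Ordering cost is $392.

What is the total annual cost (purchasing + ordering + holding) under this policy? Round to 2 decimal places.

$5,054,467.49

Orders/yr = 62,575/663 = 94.382; ordering cost = 94.382 × $392 = $36,997.59
Average inventory = 663/2 = 331.5; holding cost = 331.5 × $34.6 = $11,469.90
Purchase cost = D·C = 62,575 × 80 = $5,006,000.00
Total = $36,997.59 + $11,469.90 + $5,006,000.00 = $5,054,467.49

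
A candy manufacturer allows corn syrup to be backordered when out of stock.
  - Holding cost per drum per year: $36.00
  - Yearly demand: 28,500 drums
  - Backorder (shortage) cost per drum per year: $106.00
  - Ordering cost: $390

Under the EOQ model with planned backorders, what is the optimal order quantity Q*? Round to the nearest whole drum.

910 drums

Q* = √(2DS/H) · √((H + b)/b)
   = √(2 × 28,500 × 390 / 36) · √((36 + 106) / 106)
   = 785.812 × 1.1574 ≈ 909.51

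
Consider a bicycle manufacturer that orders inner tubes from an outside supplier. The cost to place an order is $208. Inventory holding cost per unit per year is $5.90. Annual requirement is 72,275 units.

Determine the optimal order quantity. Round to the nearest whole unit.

2DS/H = 2·72,275·208/5.9 = 5,096,000.00
EOQ = √5,096,000.00 ≈ 2,257.43

2,257 units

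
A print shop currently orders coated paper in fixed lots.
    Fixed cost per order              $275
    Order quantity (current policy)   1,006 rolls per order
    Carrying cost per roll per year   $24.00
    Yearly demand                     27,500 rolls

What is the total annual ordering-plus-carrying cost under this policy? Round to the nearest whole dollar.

$19,589

Annual ordering cost = (D/Q)·S = (27,500/1,006) × 275 = $7,517.40
Annual holding cost  = (Q/2)·H = (1,006/2) × 24 = $12,072.00
Total = $7,517.40 + $12,072.00 = $19,589.40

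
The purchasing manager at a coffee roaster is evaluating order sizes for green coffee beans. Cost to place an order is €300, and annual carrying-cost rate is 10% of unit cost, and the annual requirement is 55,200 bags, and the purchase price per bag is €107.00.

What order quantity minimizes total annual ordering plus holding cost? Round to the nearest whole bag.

Carrying cost H = €107 × 10% = €10.7000/bag/yr
2DS/H = 2·55,200·300/10.7 = 3,095,327.10
EOQ = √3,095,327.10 ≈ 1,759.35

1,759 bags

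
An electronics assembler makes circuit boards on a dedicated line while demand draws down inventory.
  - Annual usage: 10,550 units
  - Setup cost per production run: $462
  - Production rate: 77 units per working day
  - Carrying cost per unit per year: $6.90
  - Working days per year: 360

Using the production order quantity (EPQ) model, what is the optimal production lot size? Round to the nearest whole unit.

1,510 units

d = 10,550/360 = 29.3056 units/day;  effective holding cost H(1 − d/p) = 6.9·(1 − 29.3056/77) = 4.27392
Q* = √(2DS / H_eff) = √(2·10,550·462 / 4.27392) ≈ 1,510.25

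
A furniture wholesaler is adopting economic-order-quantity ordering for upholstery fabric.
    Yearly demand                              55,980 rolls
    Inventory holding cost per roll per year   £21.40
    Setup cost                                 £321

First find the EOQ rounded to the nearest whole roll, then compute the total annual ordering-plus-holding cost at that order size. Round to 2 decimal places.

2DS/H = 2·55,980·321/21.4 = 1,679,400.00
EOQ = √1,679,400.00 ≈ 1,295.92 → Q = 1,296 rolls
Orders/yr = 55,980/1,296 = 43.194; ordering cost = 43.194 × £321 = £13,865.42
Average inventory = 1,296/2 = 648; holding cost = 648 × £21.4 = £13,867.20
Total = £13,865.42 + £13,867.20 = £27,732.62

£27,732.62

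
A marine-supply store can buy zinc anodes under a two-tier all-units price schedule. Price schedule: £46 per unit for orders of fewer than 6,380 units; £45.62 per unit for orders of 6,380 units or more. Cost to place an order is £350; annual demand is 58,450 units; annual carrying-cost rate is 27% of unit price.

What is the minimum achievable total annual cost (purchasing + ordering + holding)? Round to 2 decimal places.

H₁ = 27%×£46 = £12.4200;  H₂ = 27%×£45.62 = £12.3174
EOQ₁ = √(2×58,450×350/12.4200) = 1,815.02  (< 6,380, feasible at tier 1)
EOQ₂ = √(2×58,450×350/12.3174) = 1,822.56  (< 6,380 → use Q = 6,380 at tier-2 price)
TC(tier 1 (EOQ₁), Q≈1,815.0) = £2,711,242.50
TC(tier 2, Q≈6,380.0) = £2,708,988.01
Minimum at tier 2: £2,708,988.01

£2,708,988.01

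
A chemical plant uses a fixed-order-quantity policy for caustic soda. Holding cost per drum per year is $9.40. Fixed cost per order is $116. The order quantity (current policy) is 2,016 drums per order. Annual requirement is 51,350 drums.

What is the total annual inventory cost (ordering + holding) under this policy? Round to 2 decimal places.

$12,429.86

Ordering: D/Q × S = 51,350/2,016 × $116 = $2,954.66
Holding:  Q/2 × H = 2,016/2 × $9.4 = $9,475.20
Total = $2,954.66 + $9,475.20 = $12,429.86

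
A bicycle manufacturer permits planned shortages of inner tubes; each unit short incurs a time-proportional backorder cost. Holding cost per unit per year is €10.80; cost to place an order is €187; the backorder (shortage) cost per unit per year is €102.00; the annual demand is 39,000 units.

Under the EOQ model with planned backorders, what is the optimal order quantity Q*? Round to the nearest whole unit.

1,222 units

Basic EOQ = √(2·39,000·187/10.8) = 1,162.134
Backorder adjustment √((H+b)/b) = √((10.8+102)/102) = 1.0516
Q* = 1,162.134 × 1.0516 ≈ 1,222.11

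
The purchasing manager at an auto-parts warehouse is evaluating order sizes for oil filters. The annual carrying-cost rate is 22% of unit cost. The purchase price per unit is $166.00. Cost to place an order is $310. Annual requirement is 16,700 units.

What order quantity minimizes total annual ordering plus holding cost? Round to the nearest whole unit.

532 units

H = i·C = 0.22 × $166 = $36.5200 per unit-year
Q* = √(2·D·S / H) = √(2·16,700·310 / 36.52) = √283,515.9 ≈ 532.46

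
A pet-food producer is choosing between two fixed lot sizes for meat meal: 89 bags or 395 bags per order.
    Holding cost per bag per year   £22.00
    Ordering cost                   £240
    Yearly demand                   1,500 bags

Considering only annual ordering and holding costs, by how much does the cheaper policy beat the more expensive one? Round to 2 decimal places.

£232.45

For each Q, cost = (D/Q)·S + (Q/2)·H.
TC(89) = (1,500/89)×240 + (89/2)×22 = £5,023.94
TC(395) = (1,500/395)×240 + (395/2)×22 = £5,256.39
|ΔTC| = |£5,023.94 − £5,256.39| = £232.45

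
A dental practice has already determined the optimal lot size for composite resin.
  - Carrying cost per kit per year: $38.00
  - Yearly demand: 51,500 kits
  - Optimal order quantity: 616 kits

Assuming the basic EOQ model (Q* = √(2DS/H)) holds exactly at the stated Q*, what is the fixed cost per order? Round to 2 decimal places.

$139.99

Since Q* = (2DS/H)^½, squaring gives Q*²·H = 2DS.
S = Q²H / (2D) = 616² × 38 / (2 × 51,500) = 139.9935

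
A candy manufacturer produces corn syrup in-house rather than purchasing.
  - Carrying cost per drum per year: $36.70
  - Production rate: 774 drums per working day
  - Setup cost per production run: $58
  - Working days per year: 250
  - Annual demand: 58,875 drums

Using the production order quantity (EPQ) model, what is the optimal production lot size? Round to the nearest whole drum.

517 drums

d = 58,875/250 = 235.5000 drums/day;  effective holding cost H(1 − d/p) = 36.7·(1 − 235.5000/774) = 25.53353
Q* = √(2DS / H_eff) = √(2·58,875·58 / 25.53353) ≈ 517.18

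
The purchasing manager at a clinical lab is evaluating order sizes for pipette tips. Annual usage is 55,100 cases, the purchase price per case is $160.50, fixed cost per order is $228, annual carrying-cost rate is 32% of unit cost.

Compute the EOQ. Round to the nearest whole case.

Holding cost per case per year: H = 32% × $160.5 = $51.3600
Optimal lot size Q* = (2 × 55,100 × $228 / $51.36)^½ ≈ 699.43

699 cases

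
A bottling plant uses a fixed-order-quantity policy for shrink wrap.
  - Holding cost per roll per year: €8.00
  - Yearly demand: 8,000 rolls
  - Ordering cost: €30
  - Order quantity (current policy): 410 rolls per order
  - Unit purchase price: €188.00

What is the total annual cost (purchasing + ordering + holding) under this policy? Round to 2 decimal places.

€1,506,225.37

Orders/yr = 8,000/410 = 19.512; ordering cost = 19.512 × €30 = €585.37
Average inventory = 410/2 = 205; holding cost = 205 × €8 = €1,640.00
Purchase cost = D·C = 8,000 × 188 = €1,504,000.00
Total = €585.37 + €1,640.00 + €1,504,000.00 = €1,506,225.37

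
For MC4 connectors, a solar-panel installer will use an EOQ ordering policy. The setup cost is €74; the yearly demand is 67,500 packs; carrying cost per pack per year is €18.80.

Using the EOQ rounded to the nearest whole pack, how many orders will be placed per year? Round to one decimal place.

92.6 orders per year

2DS/H = 2·67,500·74/18.8 = 531,382.98
EOQ = √531,382.98 ≈ 728.96 → Q = 729
N = D/Q = 67,500/729 ≈ 92.593 orders/yr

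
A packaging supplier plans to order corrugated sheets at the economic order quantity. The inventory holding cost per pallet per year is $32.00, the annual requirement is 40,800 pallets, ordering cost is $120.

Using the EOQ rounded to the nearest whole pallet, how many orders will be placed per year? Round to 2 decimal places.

EOQ = √(2DS/H) = √(2 × 40,800 × 120 / 32)
    = √(306,000.00) ≈ 553.17 → Q = 553
Orders per year = D/Q = 40,800 / 553 = 73.779

73.78 orders per year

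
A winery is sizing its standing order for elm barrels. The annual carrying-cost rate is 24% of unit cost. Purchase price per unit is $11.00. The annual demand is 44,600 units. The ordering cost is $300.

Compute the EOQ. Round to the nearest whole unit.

Carrying cost H = $11 × 24% = $2.6400/unit/yr
Q* = √(2·D·S / H) = √(2·44,600·300 / 2.64) = √10,136,363.6 ≈ 3,183.77

3,184 units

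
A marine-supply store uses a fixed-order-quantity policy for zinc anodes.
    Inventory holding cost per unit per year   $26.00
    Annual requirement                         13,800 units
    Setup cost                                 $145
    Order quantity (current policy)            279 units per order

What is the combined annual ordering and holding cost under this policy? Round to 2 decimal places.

$10,799.04

Orders/yr = 13,800/279 = 49.462; ordering cost = 49.462 × $145 = $7,172.04
Average inventory = 279/2 = 139.5; holding cost = 139.5 × $26 = $3,627.00
Total = $7,172.04 + $3,627.00 = $10,799.04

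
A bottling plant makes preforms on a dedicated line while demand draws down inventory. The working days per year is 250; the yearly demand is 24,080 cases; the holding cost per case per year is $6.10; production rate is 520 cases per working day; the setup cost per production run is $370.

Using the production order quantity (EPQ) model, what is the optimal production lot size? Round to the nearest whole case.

1,893 cases

Daily demand d = 24,080/250 = 96.320; p = 520; 1 − d/p = 0.81477
EPQ = √(2DS / (H(1 − d/p)))
    = √(2 × 24,080 × 370 / (6.1 × 0.81477)) ≈ 1,893.49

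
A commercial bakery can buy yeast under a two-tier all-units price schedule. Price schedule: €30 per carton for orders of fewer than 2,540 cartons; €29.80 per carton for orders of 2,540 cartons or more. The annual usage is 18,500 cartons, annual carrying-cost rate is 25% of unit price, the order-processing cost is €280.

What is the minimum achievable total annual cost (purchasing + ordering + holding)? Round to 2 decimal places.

€562,800.87

H₁ = 25%×€30 = €7.5000;  H₂ = 25%×€29.80 = €7.4500
EOQ₁ = √(2×18,500×280/7.5000) = 1,175.30  (< 2,540, feasible at tier 1)
EOQ₂ = √(2×18,500×280/7.4500) = 1,179.24  (< 2,540 → use Q = 2,540 at tier-2 price)
TC(tier 1 (EOQ₁), Q≈1,175.3) = €563,814.76
TC(tier 2, Q≈2,540.0) = €562,800.87
Minimum at tier 2: €562,800.87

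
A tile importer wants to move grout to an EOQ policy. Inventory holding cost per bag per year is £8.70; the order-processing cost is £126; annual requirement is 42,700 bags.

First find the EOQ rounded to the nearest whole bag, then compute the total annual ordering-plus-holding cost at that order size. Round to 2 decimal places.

EOQ = √(2DS/H) = √(2 × 42,700 × 126 / 8.7)
    = √(1,236,827.59) ≈ 1,112.13 → Q = 1,112 bags
Annual ordering cost = (D/Q)·S = (42,700/1,112) × 126 = £4,838.31
Annual holding cost  = (Q/2)·H = (1,112/2) × 8.7 = £4,837.20
Total = £4,838.31 + £4,837.20 = £9,675.51

£9,675.51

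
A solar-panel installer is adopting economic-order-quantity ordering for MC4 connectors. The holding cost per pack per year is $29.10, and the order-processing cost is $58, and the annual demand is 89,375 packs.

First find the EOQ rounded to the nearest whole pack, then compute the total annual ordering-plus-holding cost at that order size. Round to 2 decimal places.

$17,369.35

2DS/H = 2·89,375·58/29.1 = 356,271.48
EOQ = √356,271.48 ≈ 596.88 → Q = 597 packs
Orders/yr = 89,375/597 = 149.707; ordering cost = 149.707 × $58 = $8,683.00
Average inventory = 597/2 = 298.5; holding cost = 298.5 × $29.1 = $8,686.35
Total = $8,683.00 + $8,686.35 = $17,369.35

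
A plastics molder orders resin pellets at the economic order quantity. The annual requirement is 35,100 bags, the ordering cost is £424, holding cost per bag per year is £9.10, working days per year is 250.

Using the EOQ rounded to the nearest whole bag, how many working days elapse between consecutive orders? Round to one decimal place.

Optimal lot size Q* = (2 × 35,100 × £424 / £9.1)^½ ≈ 1,808.55 → Q = 1,809 bags
T = Q/D × 250 days = 1,809/35,100 × 250 = 12.885 days

12.9 days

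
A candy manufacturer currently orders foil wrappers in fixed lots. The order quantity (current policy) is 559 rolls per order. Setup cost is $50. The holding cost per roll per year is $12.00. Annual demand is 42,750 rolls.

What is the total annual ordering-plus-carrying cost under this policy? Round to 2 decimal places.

Ordering: D/Q × S = 42,750/559 × $50 = $3,823.79
Holding:  Q/2 × H = 559/2 × $12 = $3,354.00
Total = $3,823.79 + $3,354.00 = $7,177.79

$7,177.79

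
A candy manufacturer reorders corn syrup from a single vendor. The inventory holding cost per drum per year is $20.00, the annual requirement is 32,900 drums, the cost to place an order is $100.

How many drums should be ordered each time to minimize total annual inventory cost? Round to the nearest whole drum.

574 drums

EOQ = √(2DS/H) = √(2 × 32,900 × 100 / 20)
    = √(329,000.00) ≈ 573.59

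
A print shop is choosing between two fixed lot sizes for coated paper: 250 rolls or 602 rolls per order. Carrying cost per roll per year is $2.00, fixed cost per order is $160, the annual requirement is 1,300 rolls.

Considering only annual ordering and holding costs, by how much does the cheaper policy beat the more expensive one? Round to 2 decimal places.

$134.49

For each Q, cost = (D/Q)·S + (Q/2)·H.
TC(250) = (1,300/250)×160 + (250/2)×2 = $1,082.00
TC(602) = (1,300/602)×160 + (602/2)×2 = $947.51
Cheaper: Q = 602.  Difference = $134.49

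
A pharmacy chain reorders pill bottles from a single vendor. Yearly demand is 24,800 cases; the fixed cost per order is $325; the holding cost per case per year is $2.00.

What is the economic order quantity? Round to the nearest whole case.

2,839 cases

Optimal lot size Q* = (2 × 24,800 × $325 / $2)^½ ≈ 2,839.01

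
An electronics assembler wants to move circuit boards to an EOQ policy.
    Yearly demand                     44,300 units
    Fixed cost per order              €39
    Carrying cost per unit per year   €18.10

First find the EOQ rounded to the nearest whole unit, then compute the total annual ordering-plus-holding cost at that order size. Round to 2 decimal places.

Optimal lot size Q* = (2 × 44,300 × €39 / €18.1)^½ ≈ 436.93 → Q = 437 units
Orders/yr = 44,300/437 = 101.373; ordering cost = 101.373 × €39 = €3,953.55
Average inventory = 437/2 = 218.5; holding cost = 218.5 × €18.1 = €3,954.85
Total = €3,953.55 + €3,954.85 = €7,908.40

€7,908.40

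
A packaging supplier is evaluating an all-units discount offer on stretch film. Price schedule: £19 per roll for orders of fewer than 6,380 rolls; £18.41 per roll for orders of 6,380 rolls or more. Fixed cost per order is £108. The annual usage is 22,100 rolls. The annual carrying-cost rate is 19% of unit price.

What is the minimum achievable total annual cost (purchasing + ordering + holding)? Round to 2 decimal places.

£418,393.41

H₁ = 19%×£19 = £3.6100;  H₂ = 19%×£18.41 = £3.4979
EOQ₁ = √(2×22,100×108/3.6100) = 1,149.92  (< 6,380, feasible at tier 1)
EOQ₂ = √(2×22,100×108/3.4979) = 1,168.21  (< 6,380 → use Q = 6,380 at tier-2 price)
TC(tier 1 (EOQ₁), Q≈1,149.9) = £424,051.23
TC(tier 2, Q≈6,380.0) = £418,393.41
Minimum at tier 2: £418,393.41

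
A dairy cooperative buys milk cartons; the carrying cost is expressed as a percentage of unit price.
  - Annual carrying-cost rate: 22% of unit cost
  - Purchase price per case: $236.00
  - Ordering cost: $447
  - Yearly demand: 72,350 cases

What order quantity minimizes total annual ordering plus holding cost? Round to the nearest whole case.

Holding cost per case per year: H = 22% × $236 = $51.9200
EOQ = √(2DS/H) = √(2 × 72,350 × 447 / 51.92)
    = √(1,245,780.05) ≈ 1,116.15

1,116 cases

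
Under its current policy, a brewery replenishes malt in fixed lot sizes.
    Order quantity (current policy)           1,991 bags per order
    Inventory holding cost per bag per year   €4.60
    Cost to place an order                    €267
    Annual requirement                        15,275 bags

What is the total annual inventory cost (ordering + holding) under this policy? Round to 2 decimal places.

€6,627.73

Ordering: D/Q × S = 15,275/1,991 × €267 = €2,048.43
Holding:  Q/2 × H = 1,991/2 × €4.6 = €4,579.30
Total = €2,048.43 + €4,579.30 = €6,627.73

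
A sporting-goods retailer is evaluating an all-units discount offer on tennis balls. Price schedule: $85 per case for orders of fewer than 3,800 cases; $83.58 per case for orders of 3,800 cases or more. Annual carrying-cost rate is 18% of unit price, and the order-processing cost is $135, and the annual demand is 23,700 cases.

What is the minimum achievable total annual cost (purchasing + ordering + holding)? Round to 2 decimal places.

$2,010,272.33

H₁ = 18%×$85 = $15.3000;  H₂ = 18%×$83.58 = $15.0444
EOQ₁ = √(2×23,700×135/15.3000) = 646.71  (< 3,800, feasible at tier 1)
EOQ₂ = √(2×23,700×135/15.0444) = 652.18  (< 3,800 → use Q = 3,800 at tier-2 price)
TC(tier 1 (EOQ₁), Q≈646.7) = $2,024,394.68
TC(tier 2, Q≈3,800.0) = $2,010,272.33
Minimum at tier 2: $2,010,272.33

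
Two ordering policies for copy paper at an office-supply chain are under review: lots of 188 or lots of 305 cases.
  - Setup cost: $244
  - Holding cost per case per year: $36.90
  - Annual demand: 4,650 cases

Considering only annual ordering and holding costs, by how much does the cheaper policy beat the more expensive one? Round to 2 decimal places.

$156.46

Annual cost at Q: ordering D·S/Q plus holding Q·H/2.
TC(188) = (4,650/188)×244 + (188/2)×36.9 = $9,503.71
TC(305) = (4,650/305)×244 + (305/2)×36.9 = $9,347.25
|ΔTC| = |$9,503.71 − $9,347.25| = $156.46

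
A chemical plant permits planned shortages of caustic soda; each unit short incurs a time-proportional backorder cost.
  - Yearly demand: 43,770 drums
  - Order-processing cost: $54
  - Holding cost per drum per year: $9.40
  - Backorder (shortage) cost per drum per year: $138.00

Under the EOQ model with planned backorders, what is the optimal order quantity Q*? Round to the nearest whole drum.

733 drums

Q* = √(2DS/H) · √((H + b)/b)
   = √(2 × 43,770 × 54 / 9.4) · √((9.4 + 138) / 138)
   = 709.147 × 1.0335 ≈ 732.90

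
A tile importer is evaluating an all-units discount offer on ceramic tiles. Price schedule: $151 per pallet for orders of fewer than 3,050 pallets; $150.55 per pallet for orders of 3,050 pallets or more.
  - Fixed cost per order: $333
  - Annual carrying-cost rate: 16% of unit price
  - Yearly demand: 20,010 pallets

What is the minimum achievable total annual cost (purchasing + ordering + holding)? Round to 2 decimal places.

H₁ = 16%×$151 = $24.1600;  H₂ = 16%×$150.55 = $24.0880
EOQ₁ = √(2×20,010×333/24.1600) = 742.70  (< 3,050, feasible at tier 1)
EOQ₂ = √(2×20,010×333/24.0880) = 743.81  (< 3,050 → use Q = 3,050 at tier-2 price)
TC(tier 1 (EOQ₁), Q≈742.7) = $3,039,453.58
TC(tier 2, Q≈3,050.0) = $3,051,424.40
Minimum at tier 1 (EOQ₁): $3,039,453.58

$3,039,453.58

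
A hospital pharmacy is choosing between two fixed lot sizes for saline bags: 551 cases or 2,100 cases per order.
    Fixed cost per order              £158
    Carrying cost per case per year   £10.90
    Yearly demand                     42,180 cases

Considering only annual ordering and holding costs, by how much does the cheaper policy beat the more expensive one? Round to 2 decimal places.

£479.58

For each Q, cost = (D/Q)·S + (Q/2)·H.
TC(551) = (42,180/551)×158 + (551/2)×10.9 = £15,098.12
TC(2,100) = (42,180/2,100)×158 + (2,100/2)×10.9 = £14,618.54
Cheaper: Q = 2,100.  Difference = £479.58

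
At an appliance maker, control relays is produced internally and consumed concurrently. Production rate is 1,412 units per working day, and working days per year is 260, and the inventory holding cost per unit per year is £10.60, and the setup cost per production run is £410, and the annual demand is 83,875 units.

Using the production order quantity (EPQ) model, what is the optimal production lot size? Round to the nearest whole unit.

2,900 units

d = 83,875/260 = 322.5962 units/day;  effective holding cost H(1 − d/p) = 10.6·(1 − 322.5962/1412) = 8.17824
Q* = √(2DS / H_eff) = √(2·83,875·410 / 8.17824) ≈ 2,899.97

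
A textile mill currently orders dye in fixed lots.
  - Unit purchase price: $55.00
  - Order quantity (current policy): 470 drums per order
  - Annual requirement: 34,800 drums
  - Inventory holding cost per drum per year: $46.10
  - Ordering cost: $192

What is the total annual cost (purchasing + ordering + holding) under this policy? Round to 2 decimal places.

$1,939,049.67

Annual ordering cost = (D/Q)·S = (34,800/470) × 192 = $14,216.17
Annual holding cost  = (Q/2)·H = (470/2) × 46.1 = $10,833.50
Purchase cost = D·C = 34,800 × 55 = $1,914,000.00
Total = $14,216.17 + $10,833.50 + $1,914,000.00 = $1,939,049.67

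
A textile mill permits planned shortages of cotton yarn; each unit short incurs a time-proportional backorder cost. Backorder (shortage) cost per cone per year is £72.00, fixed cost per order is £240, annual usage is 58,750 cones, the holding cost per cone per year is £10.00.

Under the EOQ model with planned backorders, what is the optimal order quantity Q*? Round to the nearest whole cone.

Basic EOQ = √(2·58,750·240/10) = 1,679.286
Backorder adjustment √((H+b)/b) = √((10+72)/72) = 1.0672
Q* = 1,679.286 × 1.0672 ≈ 1,792.11

1,792 cones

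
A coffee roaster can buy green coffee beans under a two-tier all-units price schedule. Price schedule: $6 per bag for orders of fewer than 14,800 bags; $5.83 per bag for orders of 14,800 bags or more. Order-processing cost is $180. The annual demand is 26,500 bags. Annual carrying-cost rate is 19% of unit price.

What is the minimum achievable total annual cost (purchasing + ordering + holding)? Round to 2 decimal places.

H₁ = 19%×$6 = $1.1400;  H₂ = 19%×$5.83 = $1.1077
EOQ₁ = √(2×26,500×180/1.1400) = 2,892.82  (< 14,800, feasible at tier 1)
EOQ₂ = √(2×26,500×180/1.1077) = 2,934.70  (< 14,800 → use Q = 14,800 at tier-2 price)
TC(tier 1 (EOQ₁), Q≈2,892.8) = $162,297.82
TC(tier 2, Q≈14,800.0) = $163,014.28
Minimum at tier 1 (EOQ₁): $162,297.82

$162,297.82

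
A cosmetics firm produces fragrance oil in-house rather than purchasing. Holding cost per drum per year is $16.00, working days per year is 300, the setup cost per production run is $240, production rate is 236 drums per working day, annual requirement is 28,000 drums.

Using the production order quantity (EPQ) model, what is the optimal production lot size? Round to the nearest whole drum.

d = 28,000/300 = 93.3333 drums/day;  effective holding cost H(1 − d/p) = 16·(1 − 93.3333/236) = 9.67232
Q* = √(2DS / H_eff) = √(2·28,000·240 / 9.67232) ≈ 1,178.78

1,179 drums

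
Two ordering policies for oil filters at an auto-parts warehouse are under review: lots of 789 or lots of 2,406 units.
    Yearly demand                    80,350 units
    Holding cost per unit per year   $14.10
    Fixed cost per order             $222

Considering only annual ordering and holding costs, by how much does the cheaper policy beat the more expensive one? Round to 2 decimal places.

TC(Q) = (D/Q)S + (Q/2)H
TC(789) = (80,350/789)×222 + (789/2)×14.1 = $28,170.43
TC(2,406) = (80,350/2,406)×222 + (2,406/2)×14.1 = $24,376.14
Cheaper: Q = 2,406.  Difference = $3,794.29

$3,794.29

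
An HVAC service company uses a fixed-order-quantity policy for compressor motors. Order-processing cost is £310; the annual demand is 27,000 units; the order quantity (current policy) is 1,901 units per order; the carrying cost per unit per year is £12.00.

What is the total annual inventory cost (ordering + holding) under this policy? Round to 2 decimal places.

£15,808.95

Ordering: D/Q × S = 27,000/1,901 × £310 = £4,402.95
Holding:  Q/2 × H = 1,901/2 × £12 = £11,406.00
Total = £4,402.95 + £11,406.00 = £15,808.95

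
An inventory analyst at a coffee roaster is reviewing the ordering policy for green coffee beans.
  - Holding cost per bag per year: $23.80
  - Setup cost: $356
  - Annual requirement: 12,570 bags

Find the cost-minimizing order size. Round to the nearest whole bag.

613 bags

EOQ = √(2DS/H) = √(2 × 12,570 × 356 / 23.8)
    = √(376,043.70) ≈ 613.22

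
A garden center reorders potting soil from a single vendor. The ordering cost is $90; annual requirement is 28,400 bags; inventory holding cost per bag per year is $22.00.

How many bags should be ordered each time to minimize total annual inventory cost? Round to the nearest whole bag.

482 bags

Optimal lot size Q* = (2 × 28,400 × $90 / $22)^½ ≈ 482.04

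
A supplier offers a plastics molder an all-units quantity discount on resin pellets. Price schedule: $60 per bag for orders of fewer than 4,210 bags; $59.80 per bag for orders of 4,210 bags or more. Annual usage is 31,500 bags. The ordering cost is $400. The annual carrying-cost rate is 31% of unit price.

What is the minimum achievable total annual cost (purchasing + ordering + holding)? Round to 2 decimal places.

$1,911,649.94

H₁ = 31%×$60 = $18.6000;  H₂ = 31%×$59.80 = $18.5380
EOQ₁ = √(2×31,500×400/18.6000) = 1,163.98  (< 4,210, feasible at tier 1)
EOQ₂ = √(2×31,500×400/18.5380) = 1,165.92  (< 4,210 → use Q = 4,210 at tier-2 price)
TC(tier 1 (EOQ₁), Q≈1,164.0) = $1,911,649.94
TC(tier 2, Q≈4,210.0) = $1,925,715.36
Minimum at tier 1 (EOQ₁): $1,911,649.94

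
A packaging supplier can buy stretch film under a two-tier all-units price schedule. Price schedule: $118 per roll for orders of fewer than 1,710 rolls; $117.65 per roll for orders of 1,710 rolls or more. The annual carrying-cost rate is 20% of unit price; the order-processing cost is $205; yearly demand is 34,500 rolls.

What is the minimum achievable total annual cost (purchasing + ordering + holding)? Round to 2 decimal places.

$4,083,179.11

H₁ = 20%×$118 = $23.6000;  H₂ = 20%×$117.65 = $23.5300
EOQ₁ = √(2×34,500×205/23.6000) = 774.19  (< 1,710, feasible at tier 1)
EOQ₂ = √(2×34,500×205/23.5300) = 775.34  (< 1,710 → use Q = 1,710 at tier-2 price)
TC(tier 1 (EOQ₁), Q≈774.2) = $4,089,270.80
TC(tier 2, Q≈1,710.0) = $4,083,179.11
Minimum at tier 2: $4,083,179.11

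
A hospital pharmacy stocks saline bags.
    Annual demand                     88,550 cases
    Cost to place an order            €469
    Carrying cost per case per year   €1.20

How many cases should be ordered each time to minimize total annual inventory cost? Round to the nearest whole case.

Q* = √(2·D·S / H) = √(2·88,550·469 / 1.2) = √69,216,583.3 ≈ 8,319.65

8,320 cases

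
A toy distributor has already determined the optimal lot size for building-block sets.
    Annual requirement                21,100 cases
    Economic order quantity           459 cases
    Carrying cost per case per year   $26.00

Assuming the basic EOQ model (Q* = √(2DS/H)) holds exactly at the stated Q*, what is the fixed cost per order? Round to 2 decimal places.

Since Q* = (2DS/H)^½, squaring gives Q*²·H = 2DS.
S = Q²H / (2D) = 459² × 26 / (2 × 21,100) = 129.8035

$129.80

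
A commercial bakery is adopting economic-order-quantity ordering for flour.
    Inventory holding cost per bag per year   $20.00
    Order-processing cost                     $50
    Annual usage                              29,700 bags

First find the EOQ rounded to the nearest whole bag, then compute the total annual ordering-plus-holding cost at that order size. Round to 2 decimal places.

$7,707.14

2DS/H = 2·29,700·50/20 = 148,500.00
EOQ = √148,500.00 ≈ 385.36 → Q = 385 bags
Ordering: D/Q × S = 29,700/385 × $50 = $3,857.14
Holding:  Q/2 × H = 385/2 × $20 = $3,850.00
Total = $3,857.14 + $3,850.00 = $7,707.14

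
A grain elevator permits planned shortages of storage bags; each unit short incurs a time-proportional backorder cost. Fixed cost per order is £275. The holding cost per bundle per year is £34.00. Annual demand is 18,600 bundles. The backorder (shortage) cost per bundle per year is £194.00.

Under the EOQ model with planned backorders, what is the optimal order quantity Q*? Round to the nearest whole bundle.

Q* = √(2DS/H) · √((H + b)/b)
   = √(2 × 18,600 × 275 / 34) · √((34 + 194) / 194)
   = 548.527 × 1.0841 ≈ 594.65

595 bundles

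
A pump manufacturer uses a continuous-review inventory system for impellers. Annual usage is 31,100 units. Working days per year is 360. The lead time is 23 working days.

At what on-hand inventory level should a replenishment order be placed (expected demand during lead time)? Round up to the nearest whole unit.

1,987 units

Daily demand d = 31,100 / 360 = 86.389 units/day
Demand during lead time = 86.389 × 23 = 1,986.94
Reorder point = 1,986.94 → round up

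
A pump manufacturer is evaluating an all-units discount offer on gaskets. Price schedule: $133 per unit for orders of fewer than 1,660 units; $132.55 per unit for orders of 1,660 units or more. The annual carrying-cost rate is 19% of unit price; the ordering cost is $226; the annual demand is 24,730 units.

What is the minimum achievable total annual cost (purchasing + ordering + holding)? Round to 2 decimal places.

H₁ = 19%×$133 = $25.2700;  H₂ = 19%×$132.55 = $25.1845
EOQ₁ = √(2×24,730×226/25.2700) = 665.09  (< 1,660, feasible at tier 1)
EOQ₂ = √(2×24,730×226/25.1845) = 666.22  (< 1,660 → use Q = 1,660 at tier-2 price)
TC(tier 1 (EOQ₁), Q≈665.1) = $3,305,896.76
TC(tier 2, Q≈1,660.0) = $3,302,231.49
Minimum at tier 2: $3,302,231.49

$3,302,231.49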